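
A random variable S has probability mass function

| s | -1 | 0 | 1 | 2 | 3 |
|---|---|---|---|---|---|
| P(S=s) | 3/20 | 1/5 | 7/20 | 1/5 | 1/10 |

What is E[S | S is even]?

P(S is even) = 1/5 + 1/5 = 2/5.
E[S | S is even] = [0·1/5 + 2·1/5] / (2/5)
 = 2/5 / (2/5)
 = 1

1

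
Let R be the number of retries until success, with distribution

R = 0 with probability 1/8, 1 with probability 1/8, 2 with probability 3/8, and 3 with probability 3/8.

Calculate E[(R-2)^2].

1

E[(R-2)^2] = Σ (r-2)^2·P(R=r)
 = 4·1/8 + 1·1/8 + 0·3/8 + 1·3/8
 = 1/2 + 1/8 + 0 + 3/8
 = 1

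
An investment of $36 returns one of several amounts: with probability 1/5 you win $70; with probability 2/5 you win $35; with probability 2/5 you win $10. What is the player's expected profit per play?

E[payout] = 70·1/5 + 35·2/5 + 10·2/5
 = 14 + 14 + 4
 = 32
Net = 32 - 36 = -4

-4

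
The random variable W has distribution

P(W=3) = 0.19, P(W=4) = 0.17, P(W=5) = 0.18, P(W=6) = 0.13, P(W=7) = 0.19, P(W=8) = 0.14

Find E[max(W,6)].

E[max(W,6)] = Σ max(w,6)·P(W=w)
 = 6·0.19 + 6·0.17 + 6·0.18 + 6·0.13 + 7·0.19 + 8·0.14
 = 1.14 + 1.02 + 1.08 + 0.78 + 1.33 + 1.12
 = 6.47

6.47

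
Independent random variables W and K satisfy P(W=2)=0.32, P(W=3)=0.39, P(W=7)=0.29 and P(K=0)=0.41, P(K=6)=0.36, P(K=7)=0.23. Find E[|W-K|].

E[|W-K|] = Σ_w Σ_k |w-k| · P(W=w)P(K=k)
 = 2·0.1312 + 4·0.1152 + 5·0.0736 + 3·0.1599 + 3·0.1404 + 4·0.0897 + 7·0.1189 + 1·0.1044 + 0·0.0667
 = 0.2624 + 0.4608 + 0.368 + 0.4797 + 0.4212 + 0.3588 + 0.8323 + 0.1044 + 0
 = 3.2876

3.2876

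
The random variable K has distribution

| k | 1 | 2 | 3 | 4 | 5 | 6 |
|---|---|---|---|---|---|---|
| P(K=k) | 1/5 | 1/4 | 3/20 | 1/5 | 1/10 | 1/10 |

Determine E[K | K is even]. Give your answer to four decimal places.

3.4545

P(K is even) = 1/4 + 1/5 + 1/10 = 11/20.
E[K | K is even] = [2·1/4 + 4·1/5 + 6·1/10] / (11/20)
 = 19/10 / (11/20)
 = 38/11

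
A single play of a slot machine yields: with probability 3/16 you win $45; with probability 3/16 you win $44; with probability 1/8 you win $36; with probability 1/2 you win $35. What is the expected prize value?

38.6875

E[payout] = 45·3/16 + 44·3/16 + 36·1/8 + 35·1/2
 = 135/16 + 33/4 + 9/2 + 35/2
 = 619/16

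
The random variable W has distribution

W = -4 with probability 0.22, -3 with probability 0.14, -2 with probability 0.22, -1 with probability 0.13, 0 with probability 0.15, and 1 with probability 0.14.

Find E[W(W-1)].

7.66

E[W(W-1)] = Σ w(w-1)·P(W=w)
 = 20·0.22 + 12·0.14 + 6·0.22 + 2·0.13 + 0·0.15 + 0·0.14
 = 4.4 + 1.68 + 1.32 + 0.26 + 0 + 0
 = 7.66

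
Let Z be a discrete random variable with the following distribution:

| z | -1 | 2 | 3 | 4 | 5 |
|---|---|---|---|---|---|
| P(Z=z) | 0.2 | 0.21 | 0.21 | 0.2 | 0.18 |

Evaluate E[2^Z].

11.58

E[2^Z] = Σ 2^z·P(Z=z)
 = 0.5·0.2 + 4·0.21 + 8·0.21 + 16·0.2 + 32·0.18
 = 0.1 + 0.84 + 1.68 + 3.2 + 5.76
 = 11.58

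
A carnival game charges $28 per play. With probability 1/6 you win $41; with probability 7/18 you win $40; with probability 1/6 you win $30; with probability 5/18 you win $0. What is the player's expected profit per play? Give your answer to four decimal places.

E[payout] = 41·1/6 + 40·7/18 + 30·1/6 + 0·5/18
 = 41/6 + 140/9 + 5 + 0
 = 493/18
Net = 493/18 - 28 = -11/18

-0.6111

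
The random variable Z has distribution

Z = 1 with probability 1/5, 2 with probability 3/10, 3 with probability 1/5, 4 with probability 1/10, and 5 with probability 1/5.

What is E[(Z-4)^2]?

E[(Z-4)^2] = Σ (z-4)^2·P(Z=z)
 = 9·1/5 + 4·3/10 + 1·1/5 + 0·1/10 + 1·1/5
 = 9/5 + 6/5 + 1/5 + 0 + 1/5
 = 17/5

3.4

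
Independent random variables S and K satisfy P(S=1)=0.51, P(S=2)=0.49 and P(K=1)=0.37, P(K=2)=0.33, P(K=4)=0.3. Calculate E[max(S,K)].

2.4113

E[max(S,K)] = Σ_s Σ_k max(s,k) · P(S=s)P(K=k)
 = 1·0.1887 + 2·0.1683 + 4·0.153 + 2·0.1813 + 2·0.1617 + 4·0.147
 = 0.1887 + 0.3366 + 0.612 + 0.3626 + 0.3234 + 0.588
 = 2.4113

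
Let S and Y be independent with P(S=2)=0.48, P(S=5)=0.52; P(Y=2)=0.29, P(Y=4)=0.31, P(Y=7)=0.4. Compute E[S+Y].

E[S+Y] = Σ_s Σ_y (s+y) · P(S=s)P(Y=y)
 = 4·0.1392 + 6·0.1488 + 9·0.192 + 7·0.1508 + 9·0.1612 + 12·0.208
 = 0.5568 + 0.8928 + 1.728 + 1.0556 + 1.4508 + 2.496
 = 8.18

8.18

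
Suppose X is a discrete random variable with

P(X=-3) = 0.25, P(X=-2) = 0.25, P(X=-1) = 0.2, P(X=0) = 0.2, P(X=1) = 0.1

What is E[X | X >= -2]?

P(X >= -2) = 0.25 + 0.2 + 0.2 + 0.1 = 0.75.
E[X | X >= -2] = [(-2)·0.25 + (-1)·0.2 + 0·0.2 + 1·0.1] / 0.75
 = -0.6 / 0.75
 = -4/5

-0.8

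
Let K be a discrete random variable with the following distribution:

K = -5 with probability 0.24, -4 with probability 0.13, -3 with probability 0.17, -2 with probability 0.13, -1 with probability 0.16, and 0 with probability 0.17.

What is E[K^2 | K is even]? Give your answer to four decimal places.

6.0465

P(K is even) = 0.13 + 0.13 + 0.17 = 0.43.
E[K^2 | K is even] = [16·0.13 + 4·0.13 + 0·0.17] / 0.43
 = 2.6 / 0.43
 = 260/43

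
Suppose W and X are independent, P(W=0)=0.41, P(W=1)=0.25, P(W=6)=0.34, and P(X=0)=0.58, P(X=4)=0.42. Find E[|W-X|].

2.6176

E[|W-X|] = Σ_w Σ_x |w-x| · P(W=w)P(X=x)
 = 0·0.2378 + 4·0.1722 + 1·0.145 + 3·0.105 + 6·0.1972 + 2·0.1428
 = 0 + 0.6888 + 0.145 + 0.315 + 1.1832 + 0.2856
 = 2.6176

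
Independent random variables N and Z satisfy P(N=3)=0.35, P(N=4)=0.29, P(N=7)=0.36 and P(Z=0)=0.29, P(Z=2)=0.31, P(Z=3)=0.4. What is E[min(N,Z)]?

1.82

E[min(N,Z)] = Σ_n Σ_z min(n,z) · P(N=n)P(Z=z)
 = 0·0.1015 + 2·0.1085 + 3·0.14 + 0·0.0841 + 2·0.0899 + 3·0.116 + 0·0.1044 + 2·0.1116 + 3·0.144
 = 0 + 0.217 + 0.42 + 0 + 0.1798 + 0.348 + 0 + 0.2232 + 0.432
 = 1.82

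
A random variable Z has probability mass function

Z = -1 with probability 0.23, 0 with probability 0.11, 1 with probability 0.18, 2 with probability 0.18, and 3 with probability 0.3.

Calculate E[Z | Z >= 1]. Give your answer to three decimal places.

2.182

P(Z >= 1) = 0.18 + 0.18 + 0.3 = 0.66.
E[Z | Z >= 1] = [1·0.18 + 2·0.18 + 3·0.3] / 0.66
 = 1.44 / 0.66
 = 24/11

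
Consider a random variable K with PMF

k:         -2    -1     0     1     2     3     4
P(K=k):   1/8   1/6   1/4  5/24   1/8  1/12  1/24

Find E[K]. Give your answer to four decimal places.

0.4583

E[K] = Σ k·P(K=k)
 = (-2)·1/8 + (-1)·1/6 + 0·1/4 + 1·5/24 + 2·1/8 + 3·1/12 + 4·1/24
 = (-1/4) + (-1/6) + 0 + 5/24 + 1/4 + 1/4 + 1/6
 = 11/24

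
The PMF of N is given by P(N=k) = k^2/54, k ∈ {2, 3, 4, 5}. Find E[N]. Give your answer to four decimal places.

4.1481

E[N] = Σ n·P(N=n)
 = 2·2/27 + 3·1/6 + 4·8/27 + 5·25/54
 = 4/27 + 1/2 + 32/27 + 125/54
 = 112/27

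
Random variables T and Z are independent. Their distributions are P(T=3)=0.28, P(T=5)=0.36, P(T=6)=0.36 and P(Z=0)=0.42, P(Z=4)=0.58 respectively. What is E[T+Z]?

E[T+Z] = Σ_t Σ_z (t+z) · P(T=t)P(Z=z)
 = 3·0.1176 + 7·0.1624 + 5·0.1512 + 9·0.2088 + 6·0.1512 + 10·0.2088
 = 0.3528 + 1.1368 + 0.756 + 1.8792 + 0.9072 + 2.088
 = 7.12

7.12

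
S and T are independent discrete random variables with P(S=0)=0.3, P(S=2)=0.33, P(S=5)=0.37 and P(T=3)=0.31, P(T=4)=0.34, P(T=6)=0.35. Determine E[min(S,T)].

E[min(S,T)] = Σ_s Σ_t min(s,t) · P(S=s)P(T=t)
 = 0·0.093 + 0·0.102 + 0·0.105 + 2·0.1023 + 2·0.1122 + 2·0.1155 + 3·0.1147 + 4·0.1258 + 5·0.1295
 = 0 + 0 + 0 + 0.2046 + 0.2244 + 0.231 + 0.3441 + 0.5032 + 0.6475
 = 2.1548

2.1548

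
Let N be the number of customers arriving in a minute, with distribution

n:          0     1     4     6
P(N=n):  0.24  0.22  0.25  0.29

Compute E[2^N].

E[2^N] = Σ 2^n·P(N=n)
 = 1·0.24 + 2·0.22 + 16·0.25 + 64·0.29
 = 0.24 + 0.44 + 4 + 18.56
 = 23.24

23.24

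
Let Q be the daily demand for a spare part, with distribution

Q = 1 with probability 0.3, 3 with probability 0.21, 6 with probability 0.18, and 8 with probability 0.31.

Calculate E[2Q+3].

11.98

E[2Q+3] = Σ (2q+3)·P(Q=q)
 = 5·0.3 + 9·0.21 + 15·0.18 + 19·0.31
 = 1.5 + 1.89 + 2.7 + 5.89
 = 11.98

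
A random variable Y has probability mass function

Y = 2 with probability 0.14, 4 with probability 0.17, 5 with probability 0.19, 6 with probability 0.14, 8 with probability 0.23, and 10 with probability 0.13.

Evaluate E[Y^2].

E[Y^2] = Σ y^2·P(Y=y)
 = 4·0.14 + 16·0.17 + 25·0.19 + 36·0.14 + 64·0.23 + 100·0.13
 = 0.56 + 2.72 + 4.75 + 5.04 + 14.72 + 13
 = 40.79

40.79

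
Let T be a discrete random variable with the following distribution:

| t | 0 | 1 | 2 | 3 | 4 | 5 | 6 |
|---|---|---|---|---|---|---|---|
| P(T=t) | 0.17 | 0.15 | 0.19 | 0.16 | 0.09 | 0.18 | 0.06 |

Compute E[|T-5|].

E[|T-5|] = Σ |t-5|·P(T=t)
 = 5·0.17 + 4·0.15 + 3·0.19 + 2·0.16 + 1·0.09 + 0·0.18 + 1·0.06
 = 0.85 + 0.6 + 0.57 + 0.32 + 0.09 + 0 + 0.06
 = 2.49

2.49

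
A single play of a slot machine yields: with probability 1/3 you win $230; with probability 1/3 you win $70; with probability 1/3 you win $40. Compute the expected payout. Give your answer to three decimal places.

E[payout] = 230·1/3 + 70·1/3 + 40·1/3
 = 230/3 + 70/3 + 40/3
 = 340/3

113.333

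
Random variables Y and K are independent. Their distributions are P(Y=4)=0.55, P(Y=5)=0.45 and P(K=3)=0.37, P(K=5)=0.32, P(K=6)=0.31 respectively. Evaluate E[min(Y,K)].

3.9135

E[min(Y,K)] = Σ_y Σ_k min(y,k) · P(Y=y)P(K=k)
 = 3·0.2035 + 4·0.176 + 4·0.1705 + 3·0.1665 + 5·0.144 + 5·0.1395
 = 0.6105 + 0.704 + 0.682 + 0.4995 + 0.72 + 0.6975
 = 3.9135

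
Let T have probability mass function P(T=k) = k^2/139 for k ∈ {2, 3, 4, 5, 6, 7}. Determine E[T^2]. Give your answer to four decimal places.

E[T^2] = Σ t^2·P(T=t)
 = 4·4/139 + 9·9/139 + 16·16/139 + 25·25/139 + 36·36/139 + 49·49/139
 = 16/139 + 81/139 + 256/139 + 625/139 + 1296/139 + 2401/139
 = 4675/139

33.6331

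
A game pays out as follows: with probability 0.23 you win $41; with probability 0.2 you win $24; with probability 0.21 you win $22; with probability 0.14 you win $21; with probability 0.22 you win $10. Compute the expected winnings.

E[payout] = 41·0.23 + 24·0.2 + 22·0.21 + 21·0.14 + 10·0.22
 = 9.43 + 4.8 + 4.62 + 2.94 + 2.2
 = 23.99

23.99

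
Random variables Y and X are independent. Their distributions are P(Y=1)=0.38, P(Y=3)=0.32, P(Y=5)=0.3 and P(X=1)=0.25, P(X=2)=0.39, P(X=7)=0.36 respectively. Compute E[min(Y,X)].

1.9042

E[min(Y,X)] = Σ_y Σ_x min(y,x) · P(Y=y)P(X=x)
 = 1·0.095 + 1·0.1482 + 1·0.1368 + 1·0.08 + 2·0.1248 + 3·0.1152 + 1·0.075 + 2·0.117 + 5·0.108
 = 0.095 + 0.1482 + 0.1368 + 0.08 + 0.2496 + 0.3456 + 0.075 + 0.234 + 0.54
 = 1.9042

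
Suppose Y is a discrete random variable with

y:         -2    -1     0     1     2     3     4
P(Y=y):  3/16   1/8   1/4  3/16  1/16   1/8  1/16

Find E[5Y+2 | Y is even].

P(Y is even) = 3/16 + 1/4 + 1/16 + 1/16 = 9/16.
E[5Y+2 | Y is even] = [(-8)·3/16 + 2·1/4 + 12·1/16 + 22·1/16] / (9/16)
 = 9/8 / (9/16)
 = 2

2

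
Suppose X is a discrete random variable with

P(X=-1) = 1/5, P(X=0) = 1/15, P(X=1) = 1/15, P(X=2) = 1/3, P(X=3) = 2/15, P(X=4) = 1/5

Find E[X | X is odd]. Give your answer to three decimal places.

0.667

P(X is odd) = 1/5 + 1/15 + 2/15 = 2/5.
E[X | X is odd] = [(-1)·1/5 + 1·1/15 + 3·2/15] / (2/5)
 = 4/15 / (2/5)
 = 2/3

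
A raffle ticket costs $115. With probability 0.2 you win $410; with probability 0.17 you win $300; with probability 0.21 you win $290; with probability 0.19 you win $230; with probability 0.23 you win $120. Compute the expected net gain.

E[payout] = 410·0.2 + 300·0.17 + 290·0.21 + 230·0.19 + 120·0.23
 = 82 + 51 + 60.9 + 43.7 + 27.6
 = 265.2
Net = 265.2 - 115 = 150.2

150.2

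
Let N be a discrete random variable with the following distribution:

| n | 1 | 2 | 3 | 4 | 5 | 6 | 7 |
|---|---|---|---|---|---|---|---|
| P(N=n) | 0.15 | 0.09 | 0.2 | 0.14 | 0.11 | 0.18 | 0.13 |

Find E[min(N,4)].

E[min(N,4)] = Σ min(n,4)·P(N=n)
 = 1·0.15 + 2·0.09 + 3·0.2 + 4·0.14 + 4·0.11 + 4·0.18 + 4·0.13
 = 0.15 + 0.18 + 0.6 + 0.56 + 0.44 + 0.72 + 0.52
 = 3.17

3.17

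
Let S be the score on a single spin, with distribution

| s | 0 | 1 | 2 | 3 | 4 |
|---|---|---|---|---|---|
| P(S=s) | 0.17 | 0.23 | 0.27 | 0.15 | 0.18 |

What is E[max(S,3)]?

E[max(S,3)] = Σ max(s,3)·P(S=s)
 = 3·0.17 + 3·0.23 + 3·0.27 + 3·0.15 + 4·0.18
 = 0.51 + 0.69 + 0.81 + 0.45 + 0.72
 = 3.18

3.18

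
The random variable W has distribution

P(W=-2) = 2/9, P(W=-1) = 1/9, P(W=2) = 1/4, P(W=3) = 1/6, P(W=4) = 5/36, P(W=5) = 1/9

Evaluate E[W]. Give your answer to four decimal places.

E[W] = Σ w·P(W=w)
 = (-2)·2/9 + (-1)·1/9 + 2·1/4 + 3·1/6 + 4·5/36 + 5·1/9
 = (-4/9) + (-1/9) + 1/2 + 1/2 + 5/9 + 5/9
 = 14/9

1.5556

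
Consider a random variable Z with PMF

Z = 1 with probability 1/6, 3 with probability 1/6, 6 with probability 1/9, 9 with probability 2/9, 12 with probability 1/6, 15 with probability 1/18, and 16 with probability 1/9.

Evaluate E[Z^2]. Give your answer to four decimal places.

88.6111

E[Z^2] = Σ z^2·P(Z=z)
 = 1·1/6 + 9·1/6 + 36·1/9 + 81·2/9 + 144·1/6 + 225·1/18 + 256·1/9
 = 1/6 + 3/2 + 4 + 18 + 24 + 25/2 + 256/9
 = 1595/18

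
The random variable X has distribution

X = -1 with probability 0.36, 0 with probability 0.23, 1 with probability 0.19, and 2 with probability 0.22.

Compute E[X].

0.27

E[X] = Σ x·P(X=x)
 = (-1)·0.36 + 0·0.23 + 1·0.19 + 2·0.22
 = (-0.36) + 0 + 0.19 + 0.44
 = 0.27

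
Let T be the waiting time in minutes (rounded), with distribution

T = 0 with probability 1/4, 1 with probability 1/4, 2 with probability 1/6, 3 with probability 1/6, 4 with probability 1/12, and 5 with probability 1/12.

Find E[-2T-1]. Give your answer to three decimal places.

-4.667

E[-2T-1] = Σ (-2t-1)·P(T=t)
 = (-1)·1/4 + (-3)·1/4 + (-5)·1/6 + (-7)·1/6 + (-9)·1/12 + (-11)·1/12
 = (-1/4) + (-3/4) + (-5/6) + (-7/6) + (-3/4) + (-11/12)
 = -14/3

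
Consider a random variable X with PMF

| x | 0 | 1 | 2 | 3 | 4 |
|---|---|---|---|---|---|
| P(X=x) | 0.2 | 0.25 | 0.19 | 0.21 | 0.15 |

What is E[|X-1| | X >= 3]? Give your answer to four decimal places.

2.4167

P(X >= 3) = 0.21 + 0.15 = 0.36.
E[|X-1| | X >= 3] = [2·0.21 + 3·0.15] / 0.36
 = 0.87 / 0.36
 = 29/12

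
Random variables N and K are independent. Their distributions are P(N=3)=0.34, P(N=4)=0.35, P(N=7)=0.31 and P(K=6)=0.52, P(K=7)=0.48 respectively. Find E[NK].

E[NK] = Σ_n Σ_k nk · P(N=n)P(K=k)
 = 18·0.1768 + 21·0.1632 + 24·0.182 + 28·0.168 + 42·0.1612 + 49·0.1488
 = 3.1824 + 3.4272 + 4.368 + 4.704 + 6.7704 + 7.2912
 = 29.7432

29.7432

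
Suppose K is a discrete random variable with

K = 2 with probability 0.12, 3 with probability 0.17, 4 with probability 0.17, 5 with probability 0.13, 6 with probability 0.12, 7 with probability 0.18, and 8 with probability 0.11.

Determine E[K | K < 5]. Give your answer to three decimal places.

3.109

P(K < 5) = 0.12 + 0.17 + 0.17 = 0.46.
E[K | K < 5] = [2·0.12 + 3·0.17 + 4·0.17] / 0.46
 = 1.43 / 0.46
 = 143/46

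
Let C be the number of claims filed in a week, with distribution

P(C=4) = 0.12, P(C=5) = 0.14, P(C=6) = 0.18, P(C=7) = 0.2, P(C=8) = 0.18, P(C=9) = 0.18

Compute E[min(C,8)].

6.54

E[min(C,8)] = Σ min(c,8)·P(C=c)
 = 4·0.12 + 5·0.14 + 6·0.18 + 7·0.2 + 8·0.18 + 8·0.18
 = 0.48 + 0.7 + 1.08 + 1.4 + 1.44 + 1.44
 = 6.54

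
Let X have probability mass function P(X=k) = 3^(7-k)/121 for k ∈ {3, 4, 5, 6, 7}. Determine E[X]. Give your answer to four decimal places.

E[X] = Σ x·P(X=x)
 = 3·81/121 + 4·27/121 + 5·9/121 + 6·3/121 + 7·1/121
 = 243/121 + 108/121 + 45/121 + 18/121 + 7/121
 = 421/121

3.4793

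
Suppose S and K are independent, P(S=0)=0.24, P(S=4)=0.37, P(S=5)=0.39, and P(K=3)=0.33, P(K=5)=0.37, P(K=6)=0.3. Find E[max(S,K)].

E[max(S,K)] = Σ_s Σ_k max(s,k) · P(S=s)P(K=k)
 = 3·0.0792 + 5·0.0888 + 6·0.072 + 4·0.1221 + 5·0.1369 + 6·0.111 + 5·0.1287 + 5·0.1443 + 6·0.117
 = 0.2376 + 0.444 + 0.432 + 0.4884 + 0.6845 + 0.666 + 0.6435 + 0.7215 + 0.702
 = 5.0195

5.0195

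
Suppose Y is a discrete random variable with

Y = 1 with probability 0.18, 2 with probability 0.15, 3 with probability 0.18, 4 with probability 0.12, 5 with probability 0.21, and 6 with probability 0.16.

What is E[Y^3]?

E[Y^3] = Σ y^3·P(Y=y)
 = 1·0.18 + 8·0.15 + 27·0.18 + 64·0.12 + 125·0.21 + 216·0.16
 = 0.18 + 1.2 + 4.86 + 7.68 + 26.25 + 34.56
 = 74.73

74.73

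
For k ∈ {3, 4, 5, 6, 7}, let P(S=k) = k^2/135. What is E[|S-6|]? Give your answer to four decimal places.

0.9852

E[|S-6|] = Σ |s-6|·P(S=s)
 = 3·1/15 + 2·16/135 + 1·5/27 + 0·4/15 + 1·49/135
 = 1/5 + 32/135 + 5/27 + 0 + 49/135
 = 133/135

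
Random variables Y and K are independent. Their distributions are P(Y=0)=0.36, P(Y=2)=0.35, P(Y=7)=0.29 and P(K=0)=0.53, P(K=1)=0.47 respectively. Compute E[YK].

E[YK] = Σ_y Σ_k yk · P(Y=y)P(K=k)
 = 0·0.1908 + 0·0.1692 + 0·0.1855 + 2·0.1645 + 0·0.1537 + 7·0.1363
 = 0 + 0 + 0 + 0.329 + 0 + 0.9541
 = 1.2831

1.2831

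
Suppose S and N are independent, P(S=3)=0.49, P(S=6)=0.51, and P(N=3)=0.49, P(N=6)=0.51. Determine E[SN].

20.5209

E[SN] = Σ_s Σ_n sn · P(S=s)P(N=n)
 = 9·0.2401 + 18·0.2499 + 18·0.2499 + 36·0.2601
 = 2.1609 + 4.4982 + 4.4982 + 9.3636
 = 20.5209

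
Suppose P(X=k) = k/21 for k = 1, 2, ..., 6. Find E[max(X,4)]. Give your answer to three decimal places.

E[max(X,4)] = Σ max(x,4)·P(X=x)
 = 4·1/21 + 4·2/21 + 4·1/7 + 4·4/21 + 5·5/21 + 6·2/7
 = 4/21 + 8/21 + 4/7 + 16/21 + 25/21 + 12/7
 = 101/21

4.810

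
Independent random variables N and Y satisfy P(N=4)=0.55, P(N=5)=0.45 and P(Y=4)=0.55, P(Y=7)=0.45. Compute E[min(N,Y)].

E[min(N,Y)] = Σ_n Σ_y min(n,y) · P(N=n)P(Y=y)
 = 4·0.3025 + 4·0.2475 + 4·0.2475 + 5·0.2025
 = 1.21 + 0.99 + 0.99 + 1.0125
 = 4.2025

4.2025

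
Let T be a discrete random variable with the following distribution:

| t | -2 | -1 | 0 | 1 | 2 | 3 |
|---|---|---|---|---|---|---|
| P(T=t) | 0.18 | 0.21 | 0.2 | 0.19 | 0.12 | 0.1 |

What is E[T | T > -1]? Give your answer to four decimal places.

P(T > -1) = 0.2 + 0.19 + 0.12 + 0.1 = 0.61.
E[T | T > -1] = [0·0.2 + 1·0.19 + 2·0.12 + 3·0.1] / 0.61
 = 0.73 / 0.61
 = 73/61

1.1967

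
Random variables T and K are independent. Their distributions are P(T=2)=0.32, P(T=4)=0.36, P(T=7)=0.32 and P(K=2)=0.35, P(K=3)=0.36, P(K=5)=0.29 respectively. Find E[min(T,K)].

E[min(T,K)] = Σ_t Σ_k min(t,k) · P(T=t)P(K=k)
 = 2·0.112 + 2·0.1152 + 2·0.0928 + 2·0.126 + 3·0.1296 + 4·0.1044 + 2·0.112 + 3·0.1152 + 5·0.0928
 = 0.224 + 0.2304 + 0.1856 + 0.252 + 0.3888 + 0.4176 + 0.224 + 0.3456 + 0.464
 = 2.732

2.732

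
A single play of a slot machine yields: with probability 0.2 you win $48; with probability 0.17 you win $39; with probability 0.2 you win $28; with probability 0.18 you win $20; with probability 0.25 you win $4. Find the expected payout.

26.43

E[payout] = 48·0.2 + 39·0.17 + 28·0.2 + 20·0.18 + 4·0.25
 = 9.6 + 6.63 + 5.6 + 3.6 + 1
 = 26.43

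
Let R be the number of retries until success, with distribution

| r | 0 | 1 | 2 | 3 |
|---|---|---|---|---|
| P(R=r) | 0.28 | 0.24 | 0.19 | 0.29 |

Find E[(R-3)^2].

3.67

E[(R-3)^2] = Σ (r-3)^2·P(R=r)
 = 9·0.28 + 4·0.24 + 1·0.19 + 0·0.29
 = 2.52 + 0.96 + 0.19 + 0
 = 3.67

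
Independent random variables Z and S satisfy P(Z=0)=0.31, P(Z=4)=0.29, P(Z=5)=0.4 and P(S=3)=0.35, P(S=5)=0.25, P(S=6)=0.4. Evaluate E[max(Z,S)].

E[max(Z,S)] = Σ_z Σ_s max(z,s) · P(Z=z)P(S=s)
 = 3·0.1085 + 5·0.0775 + 6·0.124 + 4·0.1015 + 5·0.0725 + 6·0.116 + 5·0.14 + 5·0.1 + 6·0.16
 = 0.3255 + 0.3875 + 0.744 + 0.406 + 0.3625 + 0.696 + 0.7 + 0.5 + 0.96
 = 5.0815

5.0815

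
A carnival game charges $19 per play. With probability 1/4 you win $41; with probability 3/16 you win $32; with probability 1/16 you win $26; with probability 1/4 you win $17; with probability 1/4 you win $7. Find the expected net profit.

E[payout] = 41·1/4 + 32·3/16 + 26·1/16 + 17·1/4 + 7·1/4
 = 41/4 + 6 + 13/8 + 17/4 + 7/4
 = 191/8
Net = 191/8 - 19 = 39/8

4.875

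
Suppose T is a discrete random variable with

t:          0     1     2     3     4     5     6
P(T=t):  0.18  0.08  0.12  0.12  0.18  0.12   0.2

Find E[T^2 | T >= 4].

P(T >= 4) = 0.18 + 0.12 + 0.2 = 0.5.
E[T^2 | T >= 4] = [16·0.18 + 25·0.12 + 36·0.2] / 0.5
 = 13.08 / 0.5
 = 654/25

26.16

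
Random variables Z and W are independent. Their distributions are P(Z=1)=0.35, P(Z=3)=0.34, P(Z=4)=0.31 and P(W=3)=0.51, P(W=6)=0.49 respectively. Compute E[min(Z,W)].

E[min(Z,W)] = Σ_z Σ_w min(z,w) · P(Z=z)P(W=w)
 = 1·0.1785 + 1·0.1715 + 3·0.1734 + 3·0.1666 + 3·0.1581 + 4·0.1519
 = 0.1785 + 0.1715 + 0.5202 + 0.4998 + 0.4743 + 0.6076
 = 2.4519

2.4519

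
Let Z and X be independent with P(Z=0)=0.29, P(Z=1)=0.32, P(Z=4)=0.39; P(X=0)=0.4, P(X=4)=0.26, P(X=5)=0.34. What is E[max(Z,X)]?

3.492

E[max(Z,X)] = Σ_z Σ_x max(z,x) · P(Z=z)P(X=x)
 = 0·0.116 + 4·0.0754 + 5·0.0986 + 1·0.128 + 4·0.0832 + 5·0.1088 + 4·0.156 + 4·0.1014 + 5·0.1326
 = 0 + 0.3016 + 0.493 + 0.128 + 0.3328 + 0.544 + 0.624 + 0.4056 + 0.663
 = 3.492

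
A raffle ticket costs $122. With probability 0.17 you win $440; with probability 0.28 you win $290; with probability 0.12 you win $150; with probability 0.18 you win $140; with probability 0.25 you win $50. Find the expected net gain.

E[payout] = 440·0.17 + 290·0.28 + 150·0.12 + 140·0.18 + 50·0.25
 = 74.8 + 81.2 + 18 + 25.2 + 12.5
 = 211.7
Net = 211.7 - 122 = 89.7

89.7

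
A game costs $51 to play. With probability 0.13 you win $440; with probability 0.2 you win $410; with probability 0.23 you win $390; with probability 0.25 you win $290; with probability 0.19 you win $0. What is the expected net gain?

E[payout] = 440·0.13 + 410·0.2 + 390·0.23 + 290·0.25 + 0·0.19
 = 57.2 + 82 + 89.7 + 72.5 + 0
 = 301.4
Net = 301.4 - 51 = 250.4

250.4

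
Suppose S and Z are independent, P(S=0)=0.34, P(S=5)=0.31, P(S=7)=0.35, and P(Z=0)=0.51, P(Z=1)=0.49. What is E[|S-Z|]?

3.8432

E[|S-Z|] = Σ_s Σ_z |s-z| · P(S=s)P(Z=z)
 = 0·0.1734 + 1·0.1666 + 5·0.1581 + 4·0.1519 + 7·0.1785 + 6·0.1715
 = 0 + 0.1666 + 0.7905 + 0.6076 + 1.2495 + 1.029
 = 3.8432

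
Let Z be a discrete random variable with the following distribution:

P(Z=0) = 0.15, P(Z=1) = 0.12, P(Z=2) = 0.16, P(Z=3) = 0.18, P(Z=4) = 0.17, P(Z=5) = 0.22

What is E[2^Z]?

12.23

E[2^Z] = Σ 2^z·P(Z=z)
 = 1·0.15 + 2·0.12 + 4·0.16 + 8·0.18 + 16·0.17 + 32·0.22
 = 0.15 + 0.24 + 0.64 + 1.44 + 2.72 + 7.04
 = 12.23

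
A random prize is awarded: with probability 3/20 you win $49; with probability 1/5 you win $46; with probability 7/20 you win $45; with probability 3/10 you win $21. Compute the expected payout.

E[payout] = 49·3/20 + 46·1/5 + 45·7/20 + 21·3/10
 = 147/20 + 46/5 + 63/4 + 63/10
 = 193/5

38.6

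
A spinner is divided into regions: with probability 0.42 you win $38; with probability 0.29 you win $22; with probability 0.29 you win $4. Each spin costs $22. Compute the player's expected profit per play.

1.5

E[payout] = 38·0.42 + 22·0.29 + 4·0.29
 = 15.96 + 6.38 + 1.16
 = 23.5
Net = 23.5 - 22 = 1.5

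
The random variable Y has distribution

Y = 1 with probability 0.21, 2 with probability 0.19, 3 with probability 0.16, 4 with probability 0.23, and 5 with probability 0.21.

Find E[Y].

E[Y] = Σ y·P(Y=y)
 = 1·0.21 + 2·0.19 + 3·0.16 + 4·0.23 + 5·0.21
 = 0.21 + 0.38 + 0.48 + 0.92 + 1.05
 = 3.04

3.04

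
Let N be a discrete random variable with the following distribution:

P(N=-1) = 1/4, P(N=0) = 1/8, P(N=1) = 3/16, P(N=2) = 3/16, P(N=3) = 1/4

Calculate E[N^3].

E[N^3] = Σ n^3·P(N=n)
 = (-1)·1/4 + 0·1/8 + 1·3/16 + 8·3/16 + 27·1/4
 = (-1/4) + 0 + 3/16 + 3/2 + 27/4
 = 131/16

8.1875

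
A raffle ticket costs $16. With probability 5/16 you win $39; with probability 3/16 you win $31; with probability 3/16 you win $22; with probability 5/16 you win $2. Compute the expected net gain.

6.75

E[payout] = 39·5/16 + 31·3/16 + 22·3/16 + 2·5/16
 = 195/16 + 93/16 + 33/8 + 5/8
 = 91/4
Net = 91/4 - 16 = 27/4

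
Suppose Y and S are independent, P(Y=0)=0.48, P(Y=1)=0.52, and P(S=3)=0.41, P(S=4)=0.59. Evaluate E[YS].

E[YS] = Σ_y Σ_s ys · P(Y=y)P(S=s)
 = 0·0.1968 + 0·0.2832 + 3·0.2132 + 4·0.3068
 = 0 + 0 + 0.6396 + 1.2272
 = 1.8668

1.8668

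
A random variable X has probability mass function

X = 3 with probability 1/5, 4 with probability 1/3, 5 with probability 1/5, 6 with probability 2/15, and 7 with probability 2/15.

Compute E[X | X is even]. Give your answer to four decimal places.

P(X is even) = 1/3 + 2/15 = 7/15.
E[X | X is even] = [4·1/3 + 6·2/15] / (7/15)
 = 32/15 / (7/15)
 = 32/7

4.5714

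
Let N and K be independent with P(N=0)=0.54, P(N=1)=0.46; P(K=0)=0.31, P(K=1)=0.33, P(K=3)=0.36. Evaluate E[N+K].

1.87

E[N+K] = Σ_n Σ_k (n+k) · P(N=n)P(K=k)
 = 0·0.1674 + 1·0.1782 + 3·0.1944 + 1·0.1426 + 2·0.1518 + 4·0.1656
 = 0 + 0.1782 + 0.5832 + 0.1426 + 0.3036 + 0.6624
 = 1.87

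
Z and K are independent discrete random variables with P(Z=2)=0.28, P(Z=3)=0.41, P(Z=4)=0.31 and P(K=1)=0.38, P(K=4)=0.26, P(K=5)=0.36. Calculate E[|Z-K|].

E[|Z-K|] = Σ_z Σ_k |z-k| · P(Z=z)P(K=k)
 = 1·0.1064 + 2·0.0728 + 3·0.1008 + 2·0.1558 + 1·0.1066 + 2·0.1476 + 3·0.1178 + 0·0.0806 + 1·0.1116
 = 0.1064 + 0.1456 + 0.3024 + 0.3116 + 0.1066 + 0.2952 + 0.3534 + 0 + 0.1116
 = 1.7328

1.7328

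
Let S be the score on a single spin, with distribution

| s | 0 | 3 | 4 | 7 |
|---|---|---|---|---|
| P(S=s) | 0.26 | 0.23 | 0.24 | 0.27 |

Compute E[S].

3.54

E[S] = Σ s·P(S=s)
 = 0·0.26 + 3·0.23 + 4·0.24 + 7·0.27
 = 0 + 0.69 + 0.96 + 1.89
 = 3.54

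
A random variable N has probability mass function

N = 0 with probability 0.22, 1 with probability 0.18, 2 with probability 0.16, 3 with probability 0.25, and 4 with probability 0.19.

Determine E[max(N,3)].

E[max(N,3)] = Σ max(n,3)·P(N=n)
 = 3·0.22 + 3·0.18 + 3·0.16 + 3·0.25 + 4·0.19
 = 0.66 + 0.54 + 0.48 + 0.75 + 0.76
 = 3.19

3.19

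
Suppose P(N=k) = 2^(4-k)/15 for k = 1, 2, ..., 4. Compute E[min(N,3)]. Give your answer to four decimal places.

1.6667

E[min(N,3)] = Σ min(n,3)·P(N=n)
 = 1·8/15 + 2·4/15 + 3·2/15 + 3·1/15
 = 8/15 + 8/15 + 2/5 + 1/5
 = 5/3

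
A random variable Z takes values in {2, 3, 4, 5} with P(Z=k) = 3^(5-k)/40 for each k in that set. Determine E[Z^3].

E[Z^3] = Σ z^3·P(Z=z)
 = 8·27/40 + 27·9/40 + 64·3/40 + 125·1/40
 = 27/5 + 243/40 + 24/5 + 25/8
 = 97/5

19.4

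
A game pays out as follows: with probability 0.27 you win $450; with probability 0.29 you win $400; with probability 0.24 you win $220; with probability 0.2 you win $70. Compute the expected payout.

304.3

E[payout] = 450·0.27 + 400·0.29 + 220·0.24 + 70·0.2
 = 121.5 + 116 + 52.8 + 14
 = 304.3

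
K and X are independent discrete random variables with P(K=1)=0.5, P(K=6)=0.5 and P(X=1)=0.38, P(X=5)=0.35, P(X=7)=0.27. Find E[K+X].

7.52

E[K+X] = Σ_k Σ_x (k+x) · P(K=k)P(X=x)
 = 2·0.19 + 6·0.175 + 8·0.135 + 7·0.19 + 11·0.175 + 13·0.135
 = 0.38 + 1.05 + 1.08 + 1.33 + 1.925 + 1.755
 = 7.52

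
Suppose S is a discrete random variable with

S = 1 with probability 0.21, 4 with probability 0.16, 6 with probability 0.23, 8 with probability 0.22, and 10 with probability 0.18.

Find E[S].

5.79

E[S] = Σ s·P(S=s)
 = 1·0.21 + 4·0.16 + 6·0.23 + 8·0.22 + 10·0.18
 = 0.21 + 0.64 + 1.38 + 1.76 + 1.8
 = 5.79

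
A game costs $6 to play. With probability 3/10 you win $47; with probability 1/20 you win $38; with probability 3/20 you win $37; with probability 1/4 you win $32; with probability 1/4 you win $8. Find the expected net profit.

E[payout] = 47·3/10 + 38·1/20 + 37·3/20 + 32·1/4 + 8·1/4
 = 141/10 + 19/10 + 111/20 + 8 + 2
 = 631/20
Net = 631/20 - 6 = 511/20

25.55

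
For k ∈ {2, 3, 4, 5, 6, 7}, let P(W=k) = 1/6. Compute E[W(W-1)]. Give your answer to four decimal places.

18.6667

E[W(W-1)] = Σ w(w-1)·P(W=w)
 = 2·1/6 + 6·1/6 + 12·1/6 + 20·1/6 + 30·1/6 + 42·1/6
 = 1/3 + 1 + 2 + 10/3 + 5 + 7
 = 56/3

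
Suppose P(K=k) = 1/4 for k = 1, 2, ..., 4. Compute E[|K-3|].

E[|K-3|] = Σ |k-3|·P(K=k)
 = 2·1/4 + 1·1/4 + 0·1/4 + 1·1/4
 = 1/2 + 1/4 + 0 + 1/4
 = 1

1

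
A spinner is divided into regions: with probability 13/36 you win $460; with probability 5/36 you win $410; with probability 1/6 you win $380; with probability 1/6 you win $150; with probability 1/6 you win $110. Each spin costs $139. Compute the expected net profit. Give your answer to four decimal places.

E[payout] = 460·13/36 + 410·5/36 + 380·1/6 + 150·1/6 + 110·1/6
 = 1495/9 + 1025/18 + 190/3 + 25 + 55/3
 = 5935/18
Net = 5935/18 - 139 = 3433/18

190.7222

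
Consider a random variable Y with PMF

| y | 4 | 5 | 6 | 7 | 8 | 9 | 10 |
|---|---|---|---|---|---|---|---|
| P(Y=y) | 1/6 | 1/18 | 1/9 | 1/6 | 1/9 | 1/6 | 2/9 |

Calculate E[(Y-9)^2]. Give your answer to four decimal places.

E[(Y-9)^2] = Σ (y-9)^2·P(Y=y)
 = 25·1/6 + 16·1/18 + 9·1/9 + 4·1/6 + 1·1/9 + 0·1/6 + 1·2/9
 = 25/6 + 8/9 + 1 + 2/3 + 1/9 + 0 + 2/9
 = 127/18

7.0556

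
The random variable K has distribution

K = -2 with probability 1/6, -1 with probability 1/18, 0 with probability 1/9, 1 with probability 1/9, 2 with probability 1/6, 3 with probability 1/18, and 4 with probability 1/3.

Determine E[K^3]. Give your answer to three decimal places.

E[K^3] = Σ k^3·P(K=k)
 = (-8)·1/6 + (-1)·1/18 + 0·1/9 + 1·1/9 + 8·1/6 + 27·1/18 + 64·1/3
 = (-4/3) + (-1/18) + 0 + 1/9 + 4/3 + 3/2 + 64/3
 = 206/9

22.889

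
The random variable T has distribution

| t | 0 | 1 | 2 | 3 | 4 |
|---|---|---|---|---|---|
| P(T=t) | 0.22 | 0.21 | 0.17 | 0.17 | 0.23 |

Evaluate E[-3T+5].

-0.94

E[-3T+5] = Σ (-3t+5)·P(T=t)
 = 5·0.22 + 2·0.21 + (-1)·0.17 + (-4)·0.17 + (-7)·0.23
 = 1.1 + 0.42 + (-0.17) + (-0.68) + (-1.61)
 = -0.94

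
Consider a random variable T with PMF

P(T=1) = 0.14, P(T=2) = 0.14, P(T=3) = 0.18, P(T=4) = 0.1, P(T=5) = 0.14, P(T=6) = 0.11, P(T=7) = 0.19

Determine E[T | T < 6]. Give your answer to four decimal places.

P(T < 6) = 0.14 + 0.14 + 0.18 + 0.1 + 0.14 = 0.7.
E[T | T < 6] = [1·0.14 + 2·0.14 + 3·0.18 + 4·0.1 + 5·0.14] / 0.7
 = 2.06 / 0.7
 = 103/35

2.9429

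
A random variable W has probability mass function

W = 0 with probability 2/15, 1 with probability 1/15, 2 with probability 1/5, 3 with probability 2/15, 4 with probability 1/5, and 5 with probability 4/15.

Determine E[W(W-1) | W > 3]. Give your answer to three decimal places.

P(W > 3) = 1/5 + 4/15 = 7/15.
E[W(W-1) | W > 3] = [12·1/5 + 20·4/15] / (7/15)
 = 116/15 / (7/15)
 = 116/7

16.571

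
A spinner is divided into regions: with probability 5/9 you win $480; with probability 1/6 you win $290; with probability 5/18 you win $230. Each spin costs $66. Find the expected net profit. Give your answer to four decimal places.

E[payout] = 480·5/9 + 290·1/6 + 230·5/18
 = 800/3 + 145/3 + 575/9
 = 3410/9
Net = 3410/9 - 66 = 2816/9

312.8889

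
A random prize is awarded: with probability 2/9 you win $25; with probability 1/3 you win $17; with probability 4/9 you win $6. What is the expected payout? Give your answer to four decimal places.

E[payout] = 25·2/9 + 17·1/3 + 6·4/9
 = 50/9 + 17/3 + 8/3
 = 125/9

13.8889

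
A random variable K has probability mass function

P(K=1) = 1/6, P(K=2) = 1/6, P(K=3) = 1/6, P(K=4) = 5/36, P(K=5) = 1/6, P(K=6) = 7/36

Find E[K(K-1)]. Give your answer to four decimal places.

E[K(K-1)] = Σ k(k-1)·P(K=k)
 = 0·1/6 + 2·1/6 + 6·1/6 + 12·5/36 + 20·1/6 + 30·7/36
 = 0 + 1/3 + 1 + 5/3 + 10/3 + 35/6
 = 73/6

12.1667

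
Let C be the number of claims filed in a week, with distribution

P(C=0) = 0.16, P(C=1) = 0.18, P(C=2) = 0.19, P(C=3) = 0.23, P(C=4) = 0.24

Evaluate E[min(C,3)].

E[min(C,3)] = Σ min(c,3)·P(C=c)
 = 0·0.16 + 1·0.18 + 2·0.19 + 3·0.23 + 3·0.24
 = 0 + 0.18 + 0.38 + 0.69 + 0.72
 = 1.97

1.97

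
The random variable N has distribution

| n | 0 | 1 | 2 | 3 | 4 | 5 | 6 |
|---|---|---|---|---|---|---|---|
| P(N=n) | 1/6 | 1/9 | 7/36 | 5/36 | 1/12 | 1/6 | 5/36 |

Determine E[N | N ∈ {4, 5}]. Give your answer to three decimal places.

P(N ∈ {4, 5}) = 1/12 + 1/6 = 1/4.
E[N | N ∈ {4, 5}] = [4·1/12 + 5·1/6] / (1/4)
 = 7/6 / (1/4)
 = 14/3

4.667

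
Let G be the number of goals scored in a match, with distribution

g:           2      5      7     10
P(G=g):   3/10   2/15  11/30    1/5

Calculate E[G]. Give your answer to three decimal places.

E[G] = Σ g·P(G=g)
 = 2·3/10 + 5·2/15 + 7·11/30 + 10·1/5
 = 3/5 + 2/3 + 77/30 + 2
 = 35/6

5.833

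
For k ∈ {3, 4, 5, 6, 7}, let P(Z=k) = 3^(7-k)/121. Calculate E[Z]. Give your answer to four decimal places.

3.4793

E[Z] = Σ z·P(Z=z)
 = 3·81/121 + 4·27/121 + 5·9/121 + 6·3/121 + 7·1/121
 = 243/121 + 108/121 + 45/121 + 18/121 + 7/121
 = 421/121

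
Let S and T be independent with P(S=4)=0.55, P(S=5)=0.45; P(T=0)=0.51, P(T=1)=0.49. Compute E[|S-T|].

E[|S-T|] = Σ_s Σ_t |s-t| · P(S=s)P(T=t)
 = 4·0.2805 + 3·0.2695 + 5·0.2295 + 4·0.2205
 = 1.122 + 0.8085 + 1.1475 + 0.882
 = 3.96

3.96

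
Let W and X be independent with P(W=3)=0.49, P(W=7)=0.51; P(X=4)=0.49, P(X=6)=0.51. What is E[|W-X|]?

1.9996

E[|W-X|] = Σ_w Σ_x |w-x| · P(W=w)P(X=x)
 = 1·0.2401 + 3·0.2499 + 3·0.2499 + 1·0.2601
 = 0.2401 + 0.7497 + 0.7497 + 0.2601
 = 1.9996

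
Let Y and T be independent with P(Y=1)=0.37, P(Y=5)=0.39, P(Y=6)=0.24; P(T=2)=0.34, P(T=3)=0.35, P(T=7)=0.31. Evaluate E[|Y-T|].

2.6384

E[|Y-T|] = Σ_y Σ_t |y-t| · P(Y=y)P(T=t)
 = 1·0.1258 + 2·0.1295 + 6·0.1147 + 3·0.1326 + 2·0.1365 + 2·0.1209 + 4·0.0816 + 3·0.084 + 1·0.0744
 = 0.1258 + 0.259 + 0.6882 + 0.3978 + 0.273 + 0.2418 + 0.3264 + 0.252 + 0.0744
 = 2.6384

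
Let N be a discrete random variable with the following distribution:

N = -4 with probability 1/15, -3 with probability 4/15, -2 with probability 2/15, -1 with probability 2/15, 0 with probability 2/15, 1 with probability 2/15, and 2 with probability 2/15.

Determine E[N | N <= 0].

-2

P(N <= 0) = 1/15 + 4/15 + 2/15 + 2/15 + 2/15 = 11/15.
E[N | N <= 0] = [(-4)·1/15 + (-3)·4/15 + (-2)·2/15 + (-1)·2/15 + 0·2/15] / (11/15)
 = -22/15 / (11/15)
 = -2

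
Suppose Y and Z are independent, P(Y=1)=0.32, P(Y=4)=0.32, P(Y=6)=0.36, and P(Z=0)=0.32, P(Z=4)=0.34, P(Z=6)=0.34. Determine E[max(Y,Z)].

4.848

E[max(Y,Z)] = Σ_y Σ_z max(y,z) · P(Y=y)P(Z=z)
 = 1·0.1024 + 4·0.1088 + 6·0.1088 + 4·0.1024 + 4·0.1088 + 6·0.1088 + 6·0.1152 + 6·0.1224 + 6·0.1224
 = 0.1024 + 0.4352 + 0.6528 + 0.4096 + 0.4352 + 0.6528 + 0.6912 + 0.7344 + 0.7344
 = 4.848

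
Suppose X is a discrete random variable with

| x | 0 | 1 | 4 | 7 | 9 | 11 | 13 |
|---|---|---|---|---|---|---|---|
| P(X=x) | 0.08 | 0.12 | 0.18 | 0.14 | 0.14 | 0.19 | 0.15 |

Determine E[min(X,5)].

3.94

E[min(X,5)] = Σ min(x,5)·P(X=x)
 = 0·0.08 + 1·0.12 + 4·0.18 + 5·0.14 + 5·0.14 + 5·0.19 + 5·0.15
 = 0 + 0.12 + 0.72 + 0.7 + 0.7 + 0.95 + 0.75
 = 3.94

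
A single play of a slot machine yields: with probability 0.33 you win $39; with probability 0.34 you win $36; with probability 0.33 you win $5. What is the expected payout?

E[payout] = 39·0.33 + 36·0.34 + 5·0.33
 = 12.87 + 12.24 + 1.65
 = 26.76

26.76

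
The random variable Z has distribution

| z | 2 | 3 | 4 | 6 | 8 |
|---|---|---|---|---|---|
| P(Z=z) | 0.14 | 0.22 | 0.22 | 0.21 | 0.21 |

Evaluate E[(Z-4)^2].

E[(Z-4)^2] = Σ (z-4)^2·P(Z=z)
 = 4·0.14 + 1·0.22 + 0·0.22 + 4·0.21 + 16·0.21
 = 0.56 + 0.22 + 0 + 0.84 + 3.36
 = 4.98

4.98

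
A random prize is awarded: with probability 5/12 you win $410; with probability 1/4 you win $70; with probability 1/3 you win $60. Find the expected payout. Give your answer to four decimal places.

208.3333

E[payout] = 410·5/12 + 70·1/4 + 60·1/3
 = 1025/6 + 35/2 + 20
 = 625/3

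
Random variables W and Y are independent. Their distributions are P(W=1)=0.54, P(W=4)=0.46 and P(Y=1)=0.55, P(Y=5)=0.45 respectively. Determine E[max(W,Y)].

E[max(W,Y)] = Σ_w Σ_y max(w,y) · P(W=w)P(Y=y)
 = 1·0.297 + 5·0.243 + 4·0.253 + 5·0.207
 = 0.297 + 1.215 + 1.012 + 1.035
 = 3.559

3.559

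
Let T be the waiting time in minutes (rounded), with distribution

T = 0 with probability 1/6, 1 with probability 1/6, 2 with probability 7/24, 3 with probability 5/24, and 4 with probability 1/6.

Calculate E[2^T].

6

E[2^T] = Σ 2^t·P(T=t)
 = 1·1/6 + 2·1/6 + 4·7/24 + 8·5/24 + 16·1/6
 = 1/6 + 1/3 + 7/6 + 5/3 + 8/3
 = 6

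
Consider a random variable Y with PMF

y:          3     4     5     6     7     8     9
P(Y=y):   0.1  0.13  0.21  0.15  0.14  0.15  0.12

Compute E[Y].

6.03

E[Y] = Σ y·P(Y=y)
 = 3·0.1 + 4·0.13 + 5·0.21 + 6·0.15 + 7·0.14 + 8·0.15 + 9·0.12
 = 0.3 + 0.52 + 1.05 + 0.9 + 0.98 + 1.2 + 1.08
 = 6.03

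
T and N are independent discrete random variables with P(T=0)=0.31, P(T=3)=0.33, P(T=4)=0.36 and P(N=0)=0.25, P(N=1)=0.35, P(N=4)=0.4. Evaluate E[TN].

E[TN] = Σ_t Σ_n tn · P(T=t)P(N=n)
 = 0·0.0775 + 0·0.1085 + 0·0.124 + 0·0.0825 + 3·0.1155 + 12·0.132 + 0·0.09 + 4·0.126 + 16·0.144
 = 0 + 0 + 0 + 0 + 0.3465 + 1.584 + 0 + 0.504 + 2.304
 = 4.7385

4.7385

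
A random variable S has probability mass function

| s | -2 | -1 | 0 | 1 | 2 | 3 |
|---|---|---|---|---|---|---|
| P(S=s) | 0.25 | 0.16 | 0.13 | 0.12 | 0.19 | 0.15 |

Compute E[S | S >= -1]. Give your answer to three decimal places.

1.053

P(S >= -1) = 0.16 + 0.13 + 0.12 + 0.19 + 0.15 = 0.75.
E[S | S >= -1] = [(-1)·0.16 + 0·0.13 + 1·0.12 + 2·0.19 + 3·0.15] / 0.75
 = 0.79 / 0.75
 = 79/75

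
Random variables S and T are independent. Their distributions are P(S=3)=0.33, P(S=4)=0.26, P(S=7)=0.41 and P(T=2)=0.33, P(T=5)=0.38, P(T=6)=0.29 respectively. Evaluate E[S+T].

9.2

E[S+T] = Σ_s Σ_t (s+t) · P(S=s)P(T=t)
 = 5·0.1089 + 8·0.1254 + 9·0.0957 + 6·0.0858 + 9·0.0988 + 10·0.0754 + 9·0.1353 + 12·0.1558 + 13·0.1189
 = 0.5445 + 1.0032 + 0.8613 + 0.5148 + 0.8892 + 0.754 + 1.2177 + 1.8696 + 1.5457
 = 9.2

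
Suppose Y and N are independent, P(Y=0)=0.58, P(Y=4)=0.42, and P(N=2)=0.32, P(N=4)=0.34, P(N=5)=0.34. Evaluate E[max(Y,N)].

E[max(Y,N)] = Σ_y Σ_n max(y,n) · P(Y=y)P(N=n)
 = 2·0.1856 + 4·0.1972 + 5·0.1972 + 4·0.1344 + 4·0.1428 + 5·0.1428
 = 0.3712 + 0.7888 + 0.986 + 0.5376 + 0.5712 + 0.714
 = 3.9688

3.9688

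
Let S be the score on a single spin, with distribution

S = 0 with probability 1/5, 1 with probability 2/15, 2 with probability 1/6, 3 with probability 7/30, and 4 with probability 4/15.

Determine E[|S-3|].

1.3

E[|S-3|] = Σ |s-3|·P(S=s)
 = 3·1/5 + 2·2/15 + 1·1/6 + 0·7/30 + 1·4/15
 = 3/5 + 4/15 + 1/6 + 0 + 4/15
 = 13/10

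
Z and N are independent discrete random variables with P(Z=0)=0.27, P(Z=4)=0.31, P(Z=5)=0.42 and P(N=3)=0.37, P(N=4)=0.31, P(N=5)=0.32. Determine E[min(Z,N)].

2.7843

E[min(Z,N)] = Σ_z Σ_n min(z,n) · P(Z=z)P(N=n)
 = 0·0.0999 + 0·0.0837 + 0·0.0864 + 3·0.1147 + 4·0.0961 + 4·0.0992 + 3·0.1554 + 4·0.1302 + 5·0.1344
 = 0 + 0 + 0 + 0.3441 + 0.3844 + 0.3968 + 0.4662 + 0.5208 + 0.672
 = 2.7843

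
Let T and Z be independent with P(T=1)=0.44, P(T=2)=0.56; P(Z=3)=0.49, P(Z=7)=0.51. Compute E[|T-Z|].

3.48

E[|T-Z|] = Σ_t Σ_z |t-z| · P(T=t)P(Z=z)
 = 2·0.2156 + 6·0.2244 + 1·0.2744 + 5·0.2856
 = 0.4312 + 1.3464 + 0.2744 + 1.428
 = 3.48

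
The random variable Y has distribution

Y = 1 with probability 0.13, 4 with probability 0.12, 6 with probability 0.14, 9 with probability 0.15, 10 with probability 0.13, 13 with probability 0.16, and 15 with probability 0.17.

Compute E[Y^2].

97.53

E[Y^2] = Σ y^2·P(Y=y)
 = 1·0.13 + 16·0.12 + 36·0.14 + 81·0.15 + 100·0.13 + 169·0.16 + 225·0.17
 = 0.13 + 1.92 + 5.04 + 12.15 + 13 + 27.04 + 38.25
 = 97.53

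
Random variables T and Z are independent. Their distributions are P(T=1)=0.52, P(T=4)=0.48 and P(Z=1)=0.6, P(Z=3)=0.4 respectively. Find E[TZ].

E[TZ] = Σ_t Σ_z tz · P(T=t)P(Z=z)
 = 1·0.312 + 3·0.208 + 4·0.288 + 12·0.192
 = 0.312 + 0.624 + 1.152 + 2.304
 = 4.392

4.392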